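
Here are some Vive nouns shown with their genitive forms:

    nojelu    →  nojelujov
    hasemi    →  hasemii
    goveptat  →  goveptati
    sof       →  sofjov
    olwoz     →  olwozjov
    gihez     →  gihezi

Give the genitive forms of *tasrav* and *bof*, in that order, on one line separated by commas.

tasravi, bofjov

Looking at the last vowel of each stem: -jov when the last vowel of the stem is a rounded vowel (*nojelu*, *sof*, *olwoz*); -i when the last vowel of the stem is an unrounded vowel (*hasemi*, *goveptat*, *gihez*).
*tasrav*: last vowel = /a/, an unrounded vowel → -i → *tasravi*.
The last vowel of *bof* is /o/, which is a rounded vowel, so the suffix is -jov, giving *bofjov*.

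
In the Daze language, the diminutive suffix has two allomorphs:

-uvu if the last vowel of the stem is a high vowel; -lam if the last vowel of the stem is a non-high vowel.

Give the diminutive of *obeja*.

obejalam

*obeja* — last vowel /a/ (a non-high vowel) → -lam → *obejalam*.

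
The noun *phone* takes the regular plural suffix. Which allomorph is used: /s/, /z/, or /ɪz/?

The stem *phone* ends in a voiced non-sibilant sound.
The plural suffix surfaces as /ɪz/ after sibilants, /s/ after other voiceless consonants, and /z/ after other voiced sounds.
So the plural -s on *phone* is pronounced /z/.

/z/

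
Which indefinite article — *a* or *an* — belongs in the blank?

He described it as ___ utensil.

The indefinite article is chosen by the initial *sound* of the following word, not its spelling.
*utensil* begins with the sound /juː/ (u pronounced /juː/) — a consonant sound.
So the article is *a*: He described it as a utensil.

a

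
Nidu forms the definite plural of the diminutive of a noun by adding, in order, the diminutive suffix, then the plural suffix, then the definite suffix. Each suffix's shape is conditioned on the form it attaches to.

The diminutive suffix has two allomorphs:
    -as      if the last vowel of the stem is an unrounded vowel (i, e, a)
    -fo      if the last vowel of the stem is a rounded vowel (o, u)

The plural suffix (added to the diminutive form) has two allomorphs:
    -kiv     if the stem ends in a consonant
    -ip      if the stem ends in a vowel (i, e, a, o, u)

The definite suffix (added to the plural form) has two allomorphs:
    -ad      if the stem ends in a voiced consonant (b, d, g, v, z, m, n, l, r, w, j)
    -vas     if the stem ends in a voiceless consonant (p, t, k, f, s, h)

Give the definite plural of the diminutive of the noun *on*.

*on*: last vowel = /o/, a rounded vowel → -fo → *onfo*.
The diminutive form *onfo* — final sound /o/ (a vowel) → -ip → *onfoip*.
The final consonant of the plural form *onfoip* is /p/, which is voiceless, so the definite suffix is -vas, giving *onfoipvas*.

onfoipvas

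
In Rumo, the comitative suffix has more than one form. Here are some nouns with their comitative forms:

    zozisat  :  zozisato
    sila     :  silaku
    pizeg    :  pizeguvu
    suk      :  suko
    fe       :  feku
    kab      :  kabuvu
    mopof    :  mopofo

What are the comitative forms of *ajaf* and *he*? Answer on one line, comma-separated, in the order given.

ajafo, heku

The suffix is conditioned by the final sound: -o when the stem ends in a voiceless consonant (*zozisat*, *suk*, *mopof*); -uvu when the stem ends in a voiced consonant (*pizeg*, *kab*); -ku when the stem ends in a vowel (*sila*, *fe*).
Since the final sound of *ajaf* is /f/ (a voiceless consonant), it takes -o, giving *ajafo*.
*he*: final sound = /e/, a vowel → -ku → *heku*.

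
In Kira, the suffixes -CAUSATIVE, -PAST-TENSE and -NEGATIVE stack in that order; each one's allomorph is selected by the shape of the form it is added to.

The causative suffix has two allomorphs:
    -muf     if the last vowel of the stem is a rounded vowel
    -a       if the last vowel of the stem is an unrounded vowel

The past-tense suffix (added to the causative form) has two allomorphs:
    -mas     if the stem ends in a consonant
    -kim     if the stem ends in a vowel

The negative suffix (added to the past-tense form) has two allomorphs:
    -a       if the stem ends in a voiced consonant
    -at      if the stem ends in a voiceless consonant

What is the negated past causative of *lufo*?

Since the last vowel of *lufo* is /o/ (a rounded vowel), it takes -muf, giving *lufomuf*.
The final sound of the causative form *lufomuf* is /f/, which is a consonant, so the past-tense suffix is -mas, giving *lufomufmas*.
Since the final consonant of the past-tense form *lufomufmas* is /s/ (voiceless), it takes -at, giving *lufomufmasat*.

lufomufmasat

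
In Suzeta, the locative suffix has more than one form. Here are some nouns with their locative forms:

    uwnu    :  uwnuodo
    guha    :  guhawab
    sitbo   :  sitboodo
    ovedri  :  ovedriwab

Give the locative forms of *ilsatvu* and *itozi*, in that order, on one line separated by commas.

ilsatvuodo, itoziwab

The suffix is conditioned by the last vowel: -odo when the last vowel of the stem is a rounded vowel (*uwnu*, *sitbo*); -wab when the last vowel of the stem is an unrounded vowel (*guha*, *ovedri*).
*ilsatvu*: last vowel = /u/, a rounded vowel → -odo → *ilsatvuodo*.
Since the last vowel of *itozi* is /i/ (an unrounded vowel), it takes -wab, giving *itoziwab*.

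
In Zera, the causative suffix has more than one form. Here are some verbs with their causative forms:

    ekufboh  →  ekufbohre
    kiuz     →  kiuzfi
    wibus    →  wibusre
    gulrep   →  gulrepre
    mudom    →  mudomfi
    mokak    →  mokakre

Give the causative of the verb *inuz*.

inuzfi

The alternation tracks the final consonant of the stem — -re when the stem ends in a voiceless consonant (*ekufboh*, *wibus*, *gulrep*, *mokak*); -fi when the stem ends in a voiced consonant (*kiuz*, *mudom*).
*inuz*: final consonant = /z/, voiced → -fi → *inuzfi*.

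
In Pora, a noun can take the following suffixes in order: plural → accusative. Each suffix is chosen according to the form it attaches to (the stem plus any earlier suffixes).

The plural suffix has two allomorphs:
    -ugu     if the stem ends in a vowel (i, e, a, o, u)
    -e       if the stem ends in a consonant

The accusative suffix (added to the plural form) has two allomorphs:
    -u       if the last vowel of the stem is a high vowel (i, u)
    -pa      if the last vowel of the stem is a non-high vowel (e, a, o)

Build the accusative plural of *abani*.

abaniuguu

The final sound of *abani* is /i/, which is a vowel, so the plural suffix is -ugu, giving *abaniugu*.
The plural form *abaniugu*: last vowel = /u/, a high vowel → -u → *abaniuguu*.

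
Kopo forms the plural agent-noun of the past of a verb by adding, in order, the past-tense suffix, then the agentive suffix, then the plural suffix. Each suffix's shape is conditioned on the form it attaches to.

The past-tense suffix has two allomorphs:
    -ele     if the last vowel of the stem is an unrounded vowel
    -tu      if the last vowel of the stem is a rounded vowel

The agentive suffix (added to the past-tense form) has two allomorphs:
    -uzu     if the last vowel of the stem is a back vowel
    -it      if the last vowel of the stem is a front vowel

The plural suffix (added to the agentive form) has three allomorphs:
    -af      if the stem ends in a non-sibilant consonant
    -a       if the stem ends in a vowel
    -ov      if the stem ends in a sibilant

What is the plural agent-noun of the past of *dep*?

depeleitaf

Since the last vowel of *dep* is /e/ (an unrounded vowel), it takes -ele, giving *depele*.
The last vowel of the past-tense form *depele* is /e/, which is a front vowel, so the agentive suffix is -it, giving *depeleit*.
The agentive form *depeleit* — final sound /t/ (a non-sibilant consonant) → -af → *depeleitaf*.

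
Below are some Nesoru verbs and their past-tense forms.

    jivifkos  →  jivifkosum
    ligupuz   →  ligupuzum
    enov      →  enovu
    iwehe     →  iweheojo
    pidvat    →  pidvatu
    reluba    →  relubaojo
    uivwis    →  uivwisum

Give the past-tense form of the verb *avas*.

The pattern is sibilance of the final sound: -um when the stem ends in a sibilant (*jivifkos*, *ligupuz*, *uivwis*); -u when the stem ends in a non-sibilant consonant (*enov*, *pidvat*); -ojo when the stem ends in a vowel (*iwehe*, *reluba*).
Since the final sound of *avas* is /s/ (a sibilant), it takes -um, giving *avasum*.

avasum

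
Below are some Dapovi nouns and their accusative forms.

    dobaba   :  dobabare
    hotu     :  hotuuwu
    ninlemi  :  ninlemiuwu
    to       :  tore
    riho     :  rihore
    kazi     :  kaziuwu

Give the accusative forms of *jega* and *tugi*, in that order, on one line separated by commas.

jegare, tugiuwu

The pattern is height harmony: -uwu when the last vowel of the stem is a high vowel (*hotu*, *ninlemi*, *kazi*); -re when the last vowel of the stem is a non-high vowel (*dobaba*, *to*, *riho*).
*jega*: last vowel = /a/, a non-high vowel → -re → *jegare*.
The last vowel of *tugi* is /i/, which is a high vowel, so the suffix is -uwu, giving *tugiuwu*.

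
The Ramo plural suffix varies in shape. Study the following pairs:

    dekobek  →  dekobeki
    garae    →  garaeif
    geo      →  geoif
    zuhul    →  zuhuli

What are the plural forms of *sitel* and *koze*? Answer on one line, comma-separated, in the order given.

siteli, kozeif

The suffix is conditioned by the final sound: -i when the stem ends in a consonant (*dekobek*, *zuhul*); -if when the stem ends in a vowel (*garae*, *geo*).
The final sound of *sitel* is /l/, which is a consonant, so the suffix is -i, giving *siteli*.
The final sound of *koze* is /e/, which is a vowel, so the suffix is -if, giving *kozeif*.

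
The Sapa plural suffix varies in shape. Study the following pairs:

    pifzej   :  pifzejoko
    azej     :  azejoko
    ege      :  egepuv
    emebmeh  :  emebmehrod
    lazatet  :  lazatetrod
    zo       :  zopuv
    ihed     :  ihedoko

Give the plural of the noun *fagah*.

The alternation tracks the final sound of the stem — -rod when the stem ends in a voiceless consonant (*emebmeh*, *lazatet*); -oko when the stem ends in a voiced consonant (*pifzej*, *azej*, *ihed*); -puv when the stem ends in a vowel (*ege*, *zo*).
Since the final sound of *fagah* is /h/ (a voiceless consonant), it takes -rod, giving *fagahrod*.

fagahrod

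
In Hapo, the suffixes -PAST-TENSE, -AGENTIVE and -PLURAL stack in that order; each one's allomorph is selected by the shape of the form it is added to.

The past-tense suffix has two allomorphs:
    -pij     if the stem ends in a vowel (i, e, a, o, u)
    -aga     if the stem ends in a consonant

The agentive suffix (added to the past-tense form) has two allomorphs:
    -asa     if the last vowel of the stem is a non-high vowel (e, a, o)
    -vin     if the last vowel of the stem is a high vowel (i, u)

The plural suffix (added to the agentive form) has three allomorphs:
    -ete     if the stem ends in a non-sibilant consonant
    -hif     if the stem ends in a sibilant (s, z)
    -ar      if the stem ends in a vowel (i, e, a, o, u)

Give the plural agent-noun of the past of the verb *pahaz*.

pahazagaasaar

Since the final sound of *pahaz* is /z/ (a consonant), it takes -aga, giving *pahazaga*.
The past-tense form *pahazaga*: last vowel = /a/, a non-high vowel → -asa → *pahazagaasa*.
The final sound of the agentive form *pahazagaasa* is /a/, which is a vowel, so the plural suffix is -ar, giving *pahazagaasaar*.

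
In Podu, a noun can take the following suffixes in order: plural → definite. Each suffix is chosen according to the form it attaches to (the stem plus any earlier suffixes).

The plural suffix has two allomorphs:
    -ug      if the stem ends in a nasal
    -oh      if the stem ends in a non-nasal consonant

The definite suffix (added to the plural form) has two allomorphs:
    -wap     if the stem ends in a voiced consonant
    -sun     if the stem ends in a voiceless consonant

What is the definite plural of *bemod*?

bemodohsun

The final consonant of *bemod* is /d/, which is non-nasal, so the plural suffix is -oh, giving *bemodoh*.
The plural form *bemodoh* — final consonant /h/ (voiceless) → -sun → *bemodohsun*.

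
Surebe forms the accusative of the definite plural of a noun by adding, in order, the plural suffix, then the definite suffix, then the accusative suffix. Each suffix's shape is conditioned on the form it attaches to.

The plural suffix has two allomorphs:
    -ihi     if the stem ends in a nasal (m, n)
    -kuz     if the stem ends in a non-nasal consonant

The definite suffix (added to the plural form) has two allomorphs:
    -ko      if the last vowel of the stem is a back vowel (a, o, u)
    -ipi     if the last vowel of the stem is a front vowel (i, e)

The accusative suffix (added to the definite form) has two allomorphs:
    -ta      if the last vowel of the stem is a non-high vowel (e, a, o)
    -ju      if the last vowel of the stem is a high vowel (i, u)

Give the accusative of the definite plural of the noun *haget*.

*haget*: final consonant = /t/, non-nasal → -kuz → *hagetkuz*.
The plural form *hagetkuz*: last vowel = /u/, a back vowel → -ko → *hagetkuzko*.
The definite form *hagetkuzko* — last vowel /o/ (a non-high vowel) → -ta → *hagetkuzkota*.

hagetkuzkota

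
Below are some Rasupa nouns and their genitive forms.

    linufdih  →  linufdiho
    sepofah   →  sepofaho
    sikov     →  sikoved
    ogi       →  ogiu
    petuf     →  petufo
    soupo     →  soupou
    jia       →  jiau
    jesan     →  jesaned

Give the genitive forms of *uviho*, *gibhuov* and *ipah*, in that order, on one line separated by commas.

uvihou, gibhuoved, ipaho

The pattern is voicing of the final sound: -o when the stem ends in a voiceless consonant (*linufdih*, *sepofah*, *petuf*); -ed when the stem ends in a voiced consonant (*sikov*, *jesan*); -u when the stem ends in a vowel (*ogi*, *soupo*, *jia*).
Since the final sound of *uviho* is /o/ (a vowel), it takes -u, giving *uvihou*.
The final sound of *gibhuov* is /v/, which is a voiced consonant, so the suffix is -ed, giving *gibhuoved*.
*ipah* — final sound /h/ (a voiceless consonant) → -o → *ipaho*.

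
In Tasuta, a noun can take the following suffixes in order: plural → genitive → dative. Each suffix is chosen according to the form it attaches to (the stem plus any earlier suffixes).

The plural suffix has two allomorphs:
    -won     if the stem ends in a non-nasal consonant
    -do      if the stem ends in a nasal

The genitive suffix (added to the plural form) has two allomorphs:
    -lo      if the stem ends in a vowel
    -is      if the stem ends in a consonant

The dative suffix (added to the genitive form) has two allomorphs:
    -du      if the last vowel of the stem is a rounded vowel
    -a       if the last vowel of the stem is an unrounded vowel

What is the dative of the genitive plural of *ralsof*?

ralsofwonisa

Since the final consonant of *ralsof* is /f/ (non-nasal), it takes -won, giving *ralsofwon*.
The plural form *ralsofwon* — final sound /n/ (a consonant) → -is → *ralsofwonis*.
The genitive form *ralsofwonis*: last vowel = /i/, an unrounded vowel → -a → *ralsofwonisa*.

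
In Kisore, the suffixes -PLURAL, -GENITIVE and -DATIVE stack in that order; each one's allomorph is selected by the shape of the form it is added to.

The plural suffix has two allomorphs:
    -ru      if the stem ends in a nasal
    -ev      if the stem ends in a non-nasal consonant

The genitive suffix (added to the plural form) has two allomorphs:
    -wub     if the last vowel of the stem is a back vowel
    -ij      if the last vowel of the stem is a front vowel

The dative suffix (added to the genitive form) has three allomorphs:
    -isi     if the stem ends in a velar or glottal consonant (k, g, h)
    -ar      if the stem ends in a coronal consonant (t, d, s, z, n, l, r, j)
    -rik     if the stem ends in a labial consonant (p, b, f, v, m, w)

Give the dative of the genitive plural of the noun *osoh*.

osohevijar

*osoh*: final consonant = /h/, non-nasal → -ev → *osohev*.
The plural form *osohev* — last vowel /e/ (a front vowel) → -ij → *osohevij*.
Since the final consonant of the genitive form *osohevij* is /j/ (coronal), it takes -ar, giving *osohevijar*.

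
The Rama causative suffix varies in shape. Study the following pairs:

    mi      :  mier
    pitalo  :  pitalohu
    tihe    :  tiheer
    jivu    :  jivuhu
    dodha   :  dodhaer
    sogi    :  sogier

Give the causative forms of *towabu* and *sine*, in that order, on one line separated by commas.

The pattern is rounding harmony: -hu when the last vowel of the stem is a rounded vowel (*pitalo*, *jivu*); -er when the last vowel of the stem is an unrounded vowel (*mi*, *tihe*, *dodha*, *sogi*).
*towabu*: last vowel = /u/, a rounded vowel → -hu → *towabuhu*.
Since the last vowel of *sine* is /e/ (an unrounded vowel), it takes -er, giving *sineer*.

towabuhu, sineer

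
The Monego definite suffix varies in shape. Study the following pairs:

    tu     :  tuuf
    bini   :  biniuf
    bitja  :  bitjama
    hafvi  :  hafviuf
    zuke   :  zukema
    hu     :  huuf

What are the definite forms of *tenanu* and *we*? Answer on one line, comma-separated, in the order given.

tenanuuf, wema

The suffix is conditioned by the last vowel: -uf when the last vowel of the stem is a high vowel (*tu*, *bini*, *hafvi*, *hu*); -ma when the last vowel of the stem is a non-high vowel (*bitja*, *zuke*).
The last vowel of *tenanu* is /u/, which is a high vowel, so the suffix is -uf, giving *tenanuuf*.
*we* — last vowel /e/ (a non-high vowel) → -ma → *wema*.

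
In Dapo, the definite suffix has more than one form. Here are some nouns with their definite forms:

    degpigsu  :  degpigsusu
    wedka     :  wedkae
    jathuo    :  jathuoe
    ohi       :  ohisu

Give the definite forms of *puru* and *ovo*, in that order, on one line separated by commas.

purusu, ovoe

The suffix is conditioned by the last vowel: -su when the last vowel of the stem is a high vowel (*degpigsu*, *ohi*); -e when the last vowel of the stem is a non-high vowel (*wedka*, *jathuo*).
*puru*: last vowel = /u/, a high vowel → -su → *purusu*.
*ovo*: last vowel = /o/, a non-high vowel → -e → *ovoe*.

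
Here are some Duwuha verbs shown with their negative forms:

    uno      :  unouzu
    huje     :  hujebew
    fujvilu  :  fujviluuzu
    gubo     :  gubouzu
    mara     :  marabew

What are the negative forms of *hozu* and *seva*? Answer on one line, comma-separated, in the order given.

hozuuzu, sevabew

The alternation tracks the last vowel of the stem — -uzu when the last vowel of the stem is a rounded vowel (*uno*, *fujvilu*, *gubo*); -bew when the last vowel of the stem is an unrounded vowel (*huje*, *mara*).
Since the last vowel of *hozu* is /u/ (a rounded vowel), it takes -uzu, giving *hozuuzu*.
Since the last vowel of *seva* is /a/ (an unrounded vowel), it takes -bew, giving *sevabew*.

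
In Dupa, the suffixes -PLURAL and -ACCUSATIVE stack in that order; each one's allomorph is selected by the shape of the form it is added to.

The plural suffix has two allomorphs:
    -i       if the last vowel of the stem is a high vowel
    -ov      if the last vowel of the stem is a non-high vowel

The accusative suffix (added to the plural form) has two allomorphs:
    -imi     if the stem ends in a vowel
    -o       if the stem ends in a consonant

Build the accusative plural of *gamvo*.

*gamvo* — last vowel /o/ (a non-high vowel) → -ov → *gamvoov*.
Since the final sound of the plural form *gamvoov* is /v/ (a consonant), it takes -o, giving *gamvoovo*.

gamvoovo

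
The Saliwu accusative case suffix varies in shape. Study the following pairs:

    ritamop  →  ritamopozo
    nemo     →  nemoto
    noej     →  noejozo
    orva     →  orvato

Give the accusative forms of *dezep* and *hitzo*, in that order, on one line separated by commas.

Looking at the final sound of each stem: -ozo when the stem ends in a consonant (*ritamop*, *noej*); -to when the stem ends in a vowel (*nemo*, *orva*).
Since the final sound of *dezep* is /p/ (a consonant), it takes -ozo, giving *dezepozo*.
The final sound of *hitzo* is /o/, which is a vowel, so the suffix is -to, giving *hitzoto*.

dezepozo, hitzoto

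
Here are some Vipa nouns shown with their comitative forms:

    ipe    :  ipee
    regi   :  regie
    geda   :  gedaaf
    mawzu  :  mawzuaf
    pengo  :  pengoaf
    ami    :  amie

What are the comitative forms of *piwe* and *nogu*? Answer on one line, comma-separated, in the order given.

piwee, noguaf

Looking at the last vowel of each stem: -e when the last vowel of the stem is a front vowel (*ipe*, *regi*, *ami*); -af when the last vowel of the stem is a back vowel (*geda*, *mawzu*, *pengo*).
*piwe* — last vowel /e/ (a front vowel) → -e → *piwee*.
Since the last vowel of *nogu* is /u/ (a back vowel), it takes -af, giving *noguaf*.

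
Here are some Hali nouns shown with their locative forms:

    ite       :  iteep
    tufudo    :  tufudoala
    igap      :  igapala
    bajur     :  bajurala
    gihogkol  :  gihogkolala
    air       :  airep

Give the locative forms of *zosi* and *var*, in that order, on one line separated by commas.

The alternation tracks the last vowel of the stem — -ep when the last vowel of the stem is a front vowel (*ite*, *air*); -ala when the last vowel of the stem is a back vowel (*tufudo*, *igap*, *bajur*, *gihogkol*).
The last vowel of *zosi* is /i/, which is a front vowel, so the suffix is -ep, giving *zosiep*.
The last vowel of *var* is /a/, which is a back vowel, so the suffix is -ala, giving *varala*.

zosiep, varala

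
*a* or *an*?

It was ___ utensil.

The indefinite article is chosen by the initial *sound* of the following word, not its spelling.
*utensil* begins with the sound /juː/ (u pronounced /juː/) — a consonant sound.
So the article is *a*: It was a utensil.

a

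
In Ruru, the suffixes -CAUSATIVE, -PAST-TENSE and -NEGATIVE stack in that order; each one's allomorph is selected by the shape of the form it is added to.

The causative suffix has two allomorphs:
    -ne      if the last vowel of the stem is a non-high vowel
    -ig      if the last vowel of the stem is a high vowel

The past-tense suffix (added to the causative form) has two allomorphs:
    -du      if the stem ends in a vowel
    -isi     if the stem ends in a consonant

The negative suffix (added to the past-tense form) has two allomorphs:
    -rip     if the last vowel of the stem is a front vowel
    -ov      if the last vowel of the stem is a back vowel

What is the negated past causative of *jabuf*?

jabufigisirip

*jabuf*: last vowel = /u/, a high vowel → -ig → *jabufig*.
The causative form *jabufig*: final sound = /g/, a consonant → -isi → *jabufigisi*.
The last vowel of the past-tense form *jabufigisi* is /i/, which is a front vowel, so the negative suffix is -rip, giving *jabufigisirip*.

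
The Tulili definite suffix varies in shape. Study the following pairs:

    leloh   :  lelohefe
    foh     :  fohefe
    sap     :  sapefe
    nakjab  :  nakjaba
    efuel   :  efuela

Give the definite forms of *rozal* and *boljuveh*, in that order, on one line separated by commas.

The alternation tracks the final consonant of the stem — -efe when the stem ends in a voiceless consonant (*leloh*, *foh*, *sap*); -a when the stem ends in a voiced consonant (*nakjab*, *efuel*).
The final consonant of *rozal* is /l/, which is voiced, so the suffix is -a, giving *rozala*.
*boljuveh*: final consonant = /h/, voiceless → -efe → *boljuvehefe*.

rozala, boljuvehefe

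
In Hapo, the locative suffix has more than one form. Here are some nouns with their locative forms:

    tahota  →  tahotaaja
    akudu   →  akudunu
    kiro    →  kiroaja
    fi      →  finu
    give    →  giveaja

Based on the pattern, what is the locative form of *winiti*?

The suffix is conditioned by the last vowel: -nu when the last vowel of the stem is a high vowel (*akudu*, *fi*); -aja when the last vowel of the stem is a non-high vowel (*tahota*, *kiro*, *give*).
*winiti*: last vowel = /i/, a high vowel → -nu → *winitinu*.

winitinu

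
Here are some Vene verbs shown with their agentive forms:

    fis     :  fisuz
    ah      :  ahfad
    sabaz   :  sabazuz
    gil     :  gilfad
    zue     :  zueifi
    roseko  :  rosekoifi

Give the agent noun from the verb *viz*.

vizuz

The pattern is sibilance of the final sound: -uz when the stem ends in a sibilant (*fis*, *sabaz*); -fad when the stem ends in a non-sibilant consonant (*ah*, *gil*); -ifi when the stem ends in a vowel (*zue*, *roseko*).
Since the final sound of *viz* is /z/ (a sibilant), it takes -uz, giving *vizuz*.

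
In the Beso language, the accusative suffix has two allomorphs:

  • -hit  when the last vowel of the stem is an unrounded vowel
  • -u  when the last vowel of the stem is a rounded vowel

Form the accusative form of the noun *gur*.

Since the last vowel of *gur* is /u/ (a rounded vowel), it takes -u, giving *guru*.

guru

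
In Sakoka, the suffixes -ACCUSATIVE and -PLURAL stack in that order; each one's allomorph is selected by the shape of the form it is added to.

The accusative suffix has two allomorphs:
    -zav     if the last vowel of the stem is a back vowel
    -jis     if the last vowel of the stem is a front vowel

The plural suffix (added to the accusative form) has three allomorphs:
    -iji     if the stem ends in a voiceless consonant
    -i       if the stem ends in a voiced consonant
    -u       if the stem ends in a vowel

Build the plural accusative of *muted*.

*muted* — last vowel /e/ (a front vowel) → -jis → *mutedjis*.
The accusative form *mutedjis* — final sound /s/ (a voiceless consonant) → -iji → *mutedjisiji*.

mutedjisiji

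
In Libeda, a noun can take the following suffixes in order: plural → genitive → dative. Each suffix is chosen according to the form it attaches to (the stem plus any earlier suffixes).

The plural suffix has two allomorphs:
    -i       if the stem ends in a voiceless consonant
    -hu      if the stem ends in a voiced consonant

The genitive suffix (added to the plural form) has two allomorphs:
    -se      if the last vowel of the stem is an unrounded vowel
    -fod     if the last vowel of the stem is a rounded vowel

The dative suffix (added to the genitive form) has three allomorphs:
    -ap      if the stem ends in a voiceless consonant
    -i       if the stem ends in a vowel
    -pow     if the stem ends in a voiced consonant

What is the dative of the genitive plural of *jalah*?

*jalah*: final consonant = /h/, voiceless → -i → *jalahi*.
Since the last vowel of the plural form *jalahi* is /i/ (an unrounded vowel), it takes -se, giving *jalahise*.
Since the final sound of the genitive form *jalahise* is /e/ (a vowel), it takes -i, giving *jalahisei*.

jalahisei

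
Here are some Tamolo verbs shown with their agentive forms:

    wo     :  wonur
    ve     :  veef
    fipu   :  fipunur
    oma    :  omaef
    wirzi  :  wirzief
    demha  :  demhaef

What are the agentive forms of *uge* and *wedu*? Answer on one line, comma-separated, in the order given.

The suffix is conditioned by the last vowel: -nur when the last vowel of the stem is a rounded vowel (*wo*, *fipu*); -ef when the last vowel of the stem is an unrounded vowel (*ve*, *oma*, *wirzi*, *demha*).
Since the last vowel of *uge* is /e/ (an unrounded vowel), it takes -ef, giving *ugeef*.
The last vowel of *wedu* is /u/, which is a rounded vowel, so the suffix is -nur, giving *wedunur*.

ugeef, wedunur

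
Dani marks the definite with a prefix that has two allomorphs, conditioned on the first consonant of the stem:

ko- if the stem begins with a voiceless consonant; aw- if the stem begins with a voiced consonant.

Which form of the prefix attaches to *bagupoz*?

aw-

Since the first consonant of *bagupoz* is /b/ (voiced), it takes aw-.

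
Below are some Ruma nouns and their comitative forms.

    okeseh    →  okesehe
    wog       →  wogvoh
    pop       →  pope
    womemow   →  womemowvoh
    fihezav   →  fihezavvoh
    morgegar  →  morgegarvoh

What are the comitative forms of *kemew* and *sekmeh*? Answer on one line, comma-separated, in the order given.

kemewvoh, sekmehe

The suffix is conditioned by the final consonant: -e when the stem ends in a voiceless consonant (*okeseh*, *pop*); -voh when the stem ends in a voiced consonant (*wog*, *womemow*, *fihezav*, *morgegar*).
*kemew* — final consonant /w/ (voiced) → -voh → *kemewvoh*.
Since the final consonant of *sekmeh* is /h/ (voiceless), it takes -e, giving *sekmehe*.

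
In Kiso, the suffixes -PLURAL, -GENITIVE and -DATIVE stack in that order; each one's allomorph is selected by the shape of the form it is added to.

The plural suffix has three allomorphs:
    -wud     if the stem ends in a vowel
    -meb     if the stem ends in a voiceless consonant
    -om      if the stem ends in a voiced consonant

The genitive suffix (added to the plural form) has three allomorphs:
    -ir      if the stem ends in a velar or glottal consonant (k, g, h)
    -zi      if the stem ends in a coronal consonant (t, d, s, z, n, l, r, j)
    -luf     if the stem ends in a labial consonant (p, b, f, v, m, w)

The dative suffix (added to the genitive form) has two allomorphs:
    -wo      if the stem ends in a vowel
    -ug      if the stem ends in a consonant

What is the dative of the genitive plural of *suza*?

*suza*: final sound = /a/, a vowel → -wud → *suzawud*.
The plural form *suzawud*: final consonant = /d/, coronal → -zi → *suzawudzi*.
The genitive form *suzawudzi*: final sound = /i/, a vowel → -wo → *suzawudziwo*.

suzawudziwo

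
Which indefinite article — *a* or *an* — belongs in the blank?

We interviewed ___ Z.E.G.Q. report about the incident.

a

The indefinite article is chosen by the initial *sound* of the following word, not its spelling.
The initialism *Z.E.G.Q.* is read letter by letter; the first letter, Z, is pronounced /ziː/, which begins with a consonant sound.
So the article is *a*: We interviewed a Z.E.G.Q. report about the incident.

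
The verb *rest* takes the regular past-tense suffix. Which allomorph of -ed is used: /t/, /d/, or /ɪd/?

/ɪd/

The stem *rest* ends in /t/ or /d/.
The -ed suffix is realized as /ɪd/ after /t, d/; as /t/ after other voiceless consonants; and as /d/ after other voiced sounds.
So -ed on *rest* is pronounced /ɪd/.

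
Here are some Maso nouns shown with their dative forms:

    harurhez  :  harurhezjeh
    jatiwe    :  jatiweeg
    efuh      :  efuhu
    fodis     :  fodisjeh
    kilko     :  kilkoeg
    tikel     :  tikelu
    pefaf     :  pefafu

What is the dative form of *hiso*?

Looking at the final sound of each stem: -jeh when the stem ends in a sibilant (*harurhez*, *fodis*); -u when the stem ends in a non-sibilant consonant (*efuh*, *tikel*, *pefaf*); -eg when the stem ends in a vowel (*jatiwe*, *kilko*).
Since the final sound of *hiso* is /o/ (a vowel), it takes -eg, giving *hisoeg*.

hisoeg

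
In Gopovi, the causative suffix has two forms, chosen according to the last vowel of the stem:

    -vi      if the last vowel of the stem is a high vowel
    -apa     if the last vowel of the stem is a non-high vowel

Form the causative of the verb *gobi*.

gobivi

The last vowel of *gobi* is /i/, which is a high vowel, so the suffix is -vi, giving *gobivi*.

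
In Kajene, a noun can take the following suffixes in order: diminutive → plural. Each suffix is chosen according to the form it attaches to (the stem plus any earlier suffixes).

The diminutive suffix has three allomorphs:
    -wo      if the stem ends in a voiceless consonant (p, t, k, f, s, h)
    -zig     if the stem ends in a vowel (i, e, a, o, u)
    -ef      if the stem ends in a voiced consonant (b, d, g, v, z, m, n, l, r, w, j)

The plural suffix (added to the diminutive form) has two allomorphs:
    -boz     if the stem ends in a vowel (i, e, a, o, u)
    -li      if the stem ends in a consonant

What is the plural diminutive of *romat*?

*romat*: final sound = /t/, a voiceless consonant → -wo → *romatwo*.
The diminutive form *romatwo*: final sound = /o/, a vowel → -boz → *romatwoboz*.

romatwoboz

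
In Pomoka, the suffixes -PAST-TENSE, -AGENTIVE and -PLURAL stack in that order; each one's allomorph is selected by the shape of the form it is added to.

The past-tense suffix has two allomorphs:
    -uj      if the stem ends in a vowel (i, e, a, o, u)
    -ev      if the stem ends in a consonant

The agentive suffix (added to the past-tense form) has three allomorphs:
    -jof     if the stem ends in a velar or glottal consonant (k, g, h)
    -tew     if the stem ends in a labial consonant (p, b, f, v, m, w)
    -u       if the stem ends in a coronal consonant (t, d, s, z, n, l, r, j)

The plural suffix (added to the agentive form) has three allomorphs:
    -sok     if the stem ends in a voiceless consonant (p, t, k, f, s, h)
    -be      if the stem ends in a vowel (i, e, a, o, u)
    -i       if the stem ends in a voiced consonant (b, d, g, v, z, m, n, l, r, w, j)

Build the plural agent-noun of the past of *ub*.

ubevtewi

Since the final sound of *ub* is /b/ (a consonant), it takes -ev, giving *ubev*.
The past-tense form *ubev*: final consonant = /v/, labial → -tew → *ubevtew*.
The agentive form *ubevtew* — final sound /w/ (a voiced consonant) → -i → *ubevtewi*.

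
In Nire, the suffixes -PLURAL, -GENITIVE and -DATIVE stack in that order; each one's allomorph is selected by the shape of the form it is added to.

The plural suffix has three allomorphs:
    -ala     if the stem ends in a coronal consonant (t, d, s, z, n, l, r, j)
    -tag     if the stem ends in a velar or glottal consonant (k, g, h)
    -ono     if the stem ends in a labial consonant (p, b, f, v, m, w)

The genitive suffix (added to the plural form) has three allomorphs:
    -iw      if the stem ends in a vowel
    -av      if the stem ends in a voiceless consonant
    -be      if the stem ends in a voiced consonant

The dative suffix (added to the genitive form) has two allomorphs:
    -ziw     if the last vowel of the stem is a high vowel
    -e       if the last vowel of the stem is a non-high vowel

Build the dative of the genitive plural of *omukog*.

omukogtagbee

*omukog* — final consonant /g/ (velar/glottal) → -tag → *omukogtag*.
The final sound of the plural form *omukogtag* is /g/, which is a voiced consonant, so the genitive suffix is -be, giving *omukogtagbe*.
The last vowel of the genitive form *omukogtagbe* is /e/, which is a non-high vowel, so the dative suffix is -e, giving *omukogtagbee*.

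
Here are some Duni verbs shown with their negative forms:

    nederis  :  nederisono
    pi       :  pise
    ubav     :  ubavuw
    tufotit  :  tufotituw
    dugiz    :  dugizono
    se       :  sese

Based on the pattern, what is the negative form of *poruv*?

poruvuw

The suffix is conditioned by the final sound: -ono when the stem ends in a sibilant (*nederis*, *dugiz*); -uw when the stem ends in a non-sibilant consonant (*ubav*, *tufotit*); -se when the stem ends in a vowel (*pi*, *se*).
The final sound of *poruv* is /v/, which is a non-sibilant consonant, so the suffix is -uw, giving *poruvuw*.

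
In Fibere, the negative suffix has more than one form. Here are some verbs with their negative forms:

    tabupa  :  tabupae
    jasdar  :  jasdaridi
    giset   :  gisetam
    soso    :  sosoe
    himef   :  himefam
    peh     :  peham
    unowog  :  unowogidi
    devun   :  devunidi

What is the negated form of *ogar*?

The suffix is conditioned by the final sound: -am when the stem ends in a voiceless consonant (*giset*, *himef*, *peh*); -idi when the stem ends in a voiced consonant (*jasdar*, *unowog*, *devun*); -e when the stem ends in a vowel (*tabupa*, *soso*).
*ogar* — final sound /r/ (a voiced consonant) → -idi → *ogaridi*.

ogaridi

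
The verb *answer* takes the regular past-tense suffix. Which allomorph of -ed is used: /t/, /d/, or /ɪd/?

/d/

The stem *answer* ends in a voiced sound other than /d/.
The -ed suffix is realized as /ɪd/ after /t, d/; as /t/ after other voiceless consonants; and as /d/ after other voiced sounds.
So -ed on *answer* is pronounced /d/.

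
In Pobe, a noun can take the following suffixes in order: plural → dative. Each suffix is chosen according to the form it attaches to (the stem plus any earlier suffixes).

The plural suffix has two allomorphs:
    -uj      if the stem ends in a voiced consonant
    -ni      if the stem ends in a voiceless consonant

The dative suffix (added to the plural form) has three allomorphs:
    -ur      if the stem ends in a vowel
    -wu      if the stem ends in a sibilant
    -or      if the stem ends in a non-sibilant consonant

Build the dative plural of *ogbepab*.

The final consonant of *ogbepab* is /b/, which is voiced, so the plural suffix is -uj, giving *ogbepabuj*.
The plural form *ogbepabuj* — final sound /j/ (a non-sibilant consonant) → -or → *ogbepabujor*.

ogbepabujor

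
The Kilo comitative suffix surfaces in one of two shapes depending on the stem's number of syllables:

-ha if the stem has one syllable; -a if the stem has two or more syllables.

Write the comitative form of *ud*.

udha

*ud* (one syllable) → -ha → *udha*.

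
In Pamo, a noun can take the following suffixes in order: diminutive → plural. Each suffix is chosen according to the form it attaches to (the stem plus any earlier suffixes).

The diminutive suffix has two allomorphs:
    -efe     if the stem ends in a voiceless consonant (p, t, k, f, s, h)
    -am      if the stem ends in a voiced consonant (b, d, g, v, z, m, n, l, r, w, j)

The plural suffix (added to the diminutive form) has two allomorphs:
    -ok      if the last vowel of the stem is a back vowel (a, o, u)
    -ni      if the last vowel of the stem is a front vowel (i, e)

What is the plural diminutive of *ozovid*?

*ozovid* — final consonant /d/ (voiced) → -am → *ozovidam*.
The last vowel of the diminutive form *ozovidam* is /a/, which is a back vowel, so the plural suffix is -ok, giving *ozovidamok*.

ozovidamok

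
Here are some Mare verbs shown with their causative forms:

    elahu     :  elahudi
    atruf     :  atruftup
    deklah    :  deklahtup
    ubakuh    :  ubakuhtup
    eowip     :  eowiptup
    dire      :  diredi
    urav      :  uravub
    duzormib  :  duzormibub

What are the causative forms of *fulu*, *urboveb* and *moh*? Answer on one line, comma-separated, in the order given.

fuludi, urbovebub, mohtup

The suffix is conditioned by the final sound: -tup when the stem ends in a voiceless consonant (*atruf*, *deklah*, *ubakuh*, *eowip*); -ub when the stem ends in a voiced consonant (*urav*, *duzormib*); -di when the stem ends in a vowel (*elahu*, *dire*).
The final sound of *fulu* is /u/, which is a vowel, so the suffix is -di, giving *fuludi*.
The final sound of *urboveb* is /b/, which is a voiced consonant, so the suffix is -ub, giving *urbovebub*.
*moh*: final sound = /h/, a voiceless consonant → -tup → *mohtup*.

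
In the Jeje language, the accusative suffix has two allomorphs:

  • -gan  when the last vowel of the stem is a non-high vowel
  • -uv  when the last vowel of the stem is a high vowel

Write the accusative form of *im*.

The last vowel of *im* is /i/, which is a high vowel, so the suffix is -uv, giving *imuv*.

imuv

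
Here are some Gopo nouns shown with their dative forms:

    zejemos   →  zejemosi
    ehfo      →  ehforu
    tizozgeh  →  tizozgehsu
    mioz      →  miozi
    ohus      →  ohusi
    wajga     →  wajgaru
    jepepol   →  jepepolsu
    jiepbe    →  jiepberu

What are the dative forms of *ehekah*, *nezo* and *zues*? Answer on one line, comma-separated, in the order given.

ehekahsu, nezoru, zuesi

The suffix is conditioned by the final sound: -i when the stem ends in a sibilant (*zejemos*, *mioz*, *ohus*); -su when the stem ends in a non-sibilant consonant (*tizozgeh*, *jepepol*); -ru when the stem ends in a vowel (*ehfo*, *wajga*, *jiepbe*).
The final sound of *ehekah* is /h/, which is a non-sibilant consonant, so the suffix is -su, giving *ehekahsu*.
*nezo* — final sound /o/ (a vowel) → -ru → *nezoru*.
Since the final sound of *zues* is /s/ (a sibilant), it takes -i, giving *zuesi*.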